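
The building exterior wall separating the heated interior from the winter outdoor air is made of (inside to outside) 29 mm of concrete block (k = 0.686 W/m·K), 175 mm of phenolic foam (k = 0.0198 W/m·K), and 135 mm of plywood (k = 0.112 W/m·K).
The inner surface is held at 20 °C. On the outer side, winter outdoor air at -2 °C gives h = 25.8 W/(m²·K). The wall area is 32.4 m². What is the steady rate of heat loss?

Q ≈ 70.4 W

Thermal resistances in series:
R_concrete block = L/(kA) = 0.029/(0.686×32.4) = 0.001305 K/W
R_phenolic foam = L/(kA) = 0.175/(0.0198×32.4) = 0.2728 K/W
R_plywood = L/(kA) = 0.135/(0.112×32.4) = 0.0372 K/W
R_outer film = 1/(h_o·A) = 1/(25.8×32.4) = 0.001196 K/W
R_total = 0.3125 K/W
Q = ΔT / R_total = 22 / 0.3125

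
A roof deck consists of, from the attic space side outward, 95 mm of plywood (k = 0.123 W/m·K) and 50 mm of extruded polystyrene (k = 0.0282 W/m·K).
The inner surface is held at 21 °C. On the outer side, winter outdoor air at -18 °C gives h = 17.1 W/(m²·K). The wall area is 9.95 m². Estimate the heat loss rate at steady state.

Treating each layer as a thermal resistance in series:
R_plywood = L/(kA) = 0.095/(0.123×9.95) = 0.07762 K/W
R_extruded polystyrene = L/(kA) = 0.05/(0.0282×9.95) = 0.1782 K/W
R_outer film = 1/(h_o·A) = 1/(17.1×9.95) = 0.005877 K/W
R_total = 0.2617 K/W
Q = ΔT / R_total = 39 / 0.2617

Q ≈ 149 W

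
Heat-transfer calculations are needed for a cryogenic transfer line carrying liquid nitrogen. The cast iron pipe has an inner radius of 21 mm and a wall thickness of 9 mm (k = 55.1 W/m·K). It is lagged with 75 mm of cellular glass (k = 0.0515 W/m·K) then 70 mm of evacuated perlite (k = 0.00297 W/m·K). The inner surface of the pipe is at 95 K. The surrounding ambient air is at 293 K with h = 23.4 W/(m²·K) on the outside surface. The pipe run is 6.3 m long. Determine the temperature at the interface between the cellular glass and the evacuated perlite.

T ≈ 120 K

Treating each annulus and film as a series resistance:
R_cast iron pipe wall = ln(30/21)/(2π×55.1×6.3) = 1.635×10^-4 K/W
R_cellular glass = ln(105/30)/(2π×0.0515×6.3) = 0.6145 K/W
R_evacuated perlite = ln(175/105)/(2π×0.00297×6.3) = 4.345 K/W
R_outer film = 1/(h_o·2πr_oL) = 1/(23.4×2π×0.175×6.3) = 0.006169 K/W
R_total = 4.966 K/W
Q = ΔT/R_total = 198/4.966
Q = 39.9 W
T_interface = T_inner + Q·ΣR(inner→interface) = 95 + 39.9×0.6147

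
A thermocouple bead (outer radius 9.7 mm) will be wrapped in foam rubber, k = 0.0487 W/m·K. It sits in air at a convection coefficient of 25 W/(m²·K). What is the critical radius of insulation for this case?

For a sphere r_cr = 2k/h = 2×0.0487/25
r_cr = 3.9 mm; since the bare radius (9.7 mm) is above r_cr, any added insulation will reduce heat loss.

r_cr ≈ 3.9 mm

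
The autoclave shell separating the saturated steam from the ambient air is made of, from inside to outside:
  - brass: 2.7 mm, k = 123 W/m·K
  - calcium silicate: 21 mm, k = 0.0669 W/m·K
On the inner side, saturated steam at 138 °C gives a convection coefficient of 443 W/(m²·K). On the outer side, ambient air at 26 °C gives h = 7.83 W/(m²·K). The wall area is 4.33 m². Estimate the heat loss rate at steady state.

Using the resistance-network approach (series):
R_inner film = 1/(h_i·A) = 1/(443×4.33) = 5.213×10^-4 K/W
R_brass = L/(kA) = 0.0027/(123×4.33) = 5.07×10^-6 K/W
R_calcium silicate = L/(kA) = 0.021/(0.0669×4.33) = 0.07249 K/W
R_outer film = 1/(h_o·A) = 1/(7.83×4.33) = 0.0295 K/W
R_total = 0.1025 K/W
Q = ΔT / R_total = 112 / 0.1025

Q ≈ 1090 W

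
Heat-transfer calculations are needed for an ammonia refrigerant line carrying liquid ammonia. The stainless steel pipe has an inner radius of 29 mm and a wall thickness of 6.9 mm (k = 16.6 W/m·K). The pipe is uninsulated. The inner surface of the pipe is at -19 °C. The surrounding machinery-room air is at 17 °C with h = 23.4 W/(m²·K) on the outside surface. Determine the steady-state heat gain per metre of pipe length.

q′ ≈ 188 W/m

For a radial system each layer contributes R = ln(r_out/r_in)/(2πkL); films add R = 1/(hA).
R_stainless steel pipe wall = ln(35.9/29)/(2π×16.6×1) = 0.002046 K/W
R_outer film = 1/(h_o·2πr_oL) = 1/(23.4×2π×0.0359×1) = 0.1895 K/W
R_total = 0.1915 K/W
Q = ΔT/R_total = 36/0.1915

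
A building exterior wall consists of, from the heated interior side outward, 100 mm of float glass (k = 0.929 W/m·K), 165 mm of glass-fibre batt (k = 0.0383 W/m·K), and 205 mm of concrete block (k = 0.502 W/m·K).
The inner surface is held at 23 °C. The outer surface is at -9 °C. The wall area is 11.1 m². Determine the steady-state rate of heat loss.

Q ≈ 73.6 W

Series thermal resistances:
R_float glass = L/(kA) = 0.1/(0.929×11.1) = 0.009698 K/W
R_glass-fibre batt = L/(kA) = 0.165/(0.0383×11.1) = 0.3881 K/W
R_concrete block = L/(kA) = 0.205/(0.502×11.1) = 0.03679 K/W
R_total = 0.4346 K/W
Q = ΔT / R_total = 32 / 0.4346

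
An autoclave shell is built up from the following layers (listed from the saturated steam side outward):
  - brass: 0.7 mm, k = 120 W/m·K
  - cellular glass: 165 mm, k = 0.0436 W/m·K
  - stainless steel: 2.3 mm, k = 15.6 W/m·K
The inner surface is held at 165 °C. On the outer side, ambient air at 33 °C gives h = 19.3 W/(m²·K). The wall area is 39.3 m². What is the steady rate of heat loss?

Series thermal resistances:
R_brass = L/(kA) = 0.0007/(120×39.3) = 1.484×10^-7 K/W
R_cellular glass = L/(kA) = 0.165/(0.0436×39.3) = 0.0963 K/W
R_stainless steel = L/(kA) = 0.0023/(15.6×39.3) = 3.752×10^-6 K/W
R_outer film = 1/(h_o·A) = 1/(19.3×39.3) = 0.001318 K/W
R_total = 0.09762 K/W
Q = ΔT / R_total = 132 / 0.09762

Q ≈ 1350 W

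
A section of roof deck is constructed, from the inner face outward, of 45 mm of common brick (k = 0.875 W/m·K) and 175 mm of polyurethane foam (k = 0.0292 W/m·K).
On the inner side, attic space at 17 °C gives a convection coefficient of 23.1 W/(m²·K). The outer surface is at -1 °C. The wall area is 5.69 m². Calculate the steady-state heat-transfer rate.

Q ≈ 16.8 W

Series thermal resistances:
R_inner film = 1/(h_i·A) = 1/(23.1×5.69) = 0.007608 K/W
R_common brick = L/(kA) = 0.045/(0.875×5.69) = 0.009038 K/W
R_polyurethane foam = L/(kA) = 0.175/(0.0292×5.69) = 1.053 K/W
R_total = 1.07 K/W
Q = ΔT / R_total = 18 / 1.07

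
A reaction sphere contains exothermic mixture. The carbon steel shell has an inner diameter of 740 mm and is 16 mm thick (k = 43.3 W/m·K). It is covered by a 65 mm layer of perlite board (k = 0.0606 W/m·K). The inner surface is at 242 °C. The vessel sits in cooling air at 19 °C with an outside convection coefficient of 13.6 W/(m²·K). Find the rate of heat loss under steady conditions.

Q ≈ 429 W

Radial (spherical) resistances in series:
R_carbon steel shell = (1/0.37 − 1/0.386)/(4π×43.3) = 2.059×10^-4 K/W
R_perlite board = (1/0.386 − 1/0.451)/(4π×0.0606) = 0.4903 K/W
R_outer film = 1/(h·4πr_o²) = 1/(13.6×4π×0.451²) = 0.02877 K/W
R_total = 0.5193 K/W
Q = ΔT/R_total = 223/0.5193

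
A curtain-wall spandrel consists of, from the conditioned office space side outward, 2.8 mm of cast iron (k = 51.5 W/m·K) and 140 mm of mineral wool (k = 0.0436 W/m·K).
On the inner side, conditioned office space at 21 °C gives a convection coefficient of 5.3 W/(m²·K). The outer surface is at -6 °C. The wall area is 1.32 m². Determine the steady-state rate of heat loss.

Series thermal resistances:
R_inner film = 1/(h_i·A) = 1/(5.3×1.32) = 0.1429 K/W
R_cast iron = L/(kA) = 0.0028/(51.5×1.32) = 4.119×10^-5 K/W
R_mineral wool = L/(kA) = 0.14/(0.0436×1.32) = 2.433 K/W
R_total = 2.576 K/W
Q = ΔT / R_total = 27 / 2.576

Q ≈ 10.5 W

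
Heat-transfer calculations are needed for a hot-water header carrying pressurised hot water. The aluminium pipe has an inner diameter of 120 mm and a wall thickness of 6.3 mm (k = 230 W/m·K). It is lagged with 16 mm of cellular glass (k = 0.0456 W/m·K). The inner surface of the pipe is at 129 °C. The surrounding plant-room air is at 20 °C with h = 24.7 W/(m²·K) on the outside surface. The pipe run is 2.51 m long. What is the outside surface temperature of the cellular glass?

Treating each annulus and film as a series resistance:
R_aluminium pipe wall = ln(66.3/60)/(2π×230×2.51) = 2.753×10^-5 K/W
R_cellular glass = ln(82.3/66.3)/(2π×0.0456×2.51) = 0.3006 K/W
R_outer film = 1/(h_o·2πr_oL) = 1/(24.7×2π×0.0823×2.51) = 0.03119 K/W
R_total = 0.3318 K/W
Q = ΔT/R_total = 109/0.3318
Q = 328 W
T_interface = T_inner − Q·ΣR(inner→interface) = 129 − 328×0.3006

T ≈ 30.2 °C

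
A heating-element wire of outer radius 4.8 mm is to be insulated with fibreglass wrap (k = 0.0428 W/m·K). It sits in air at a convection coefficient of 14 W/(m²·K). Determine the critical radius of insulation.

r_cr ≈ 3.06 mm

For a cylinder r_cr = k/h = 0.0428/14
r_cr = 3.06 mm; since the bare radius (4.8 mm) is above r_cr, any added insulation will reduce heat loss.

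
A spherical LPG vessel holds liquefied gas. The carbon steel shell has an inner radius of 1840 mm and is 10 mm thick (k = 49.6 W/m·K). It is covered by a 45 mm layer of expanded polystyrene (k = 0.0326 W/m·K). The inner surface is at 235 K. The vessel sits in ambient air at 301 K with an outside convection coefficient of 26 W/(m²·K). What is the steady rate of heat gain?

Spherical conduction: R = (1/r_in − 1/r_out)/(4πk) per layer; series-sum.
R_carbon steel shell = (1/1.84 − 1/1.85)/(4π×49.6) = 4.713×10^-6 K/W
R_expanded polystyrene = (1/1.85 − 1/1.895)/(4π×0.0326) = 0.03133 K/W
R_outer film = 1/(h·4πr_o²) = 1/(26×4π×1.895²) = 8.523×10^-4 K/W
R_total = 0.03219 K/W
Q = ΔT/R_total = 66/0.03219

Q ≈ 2050 W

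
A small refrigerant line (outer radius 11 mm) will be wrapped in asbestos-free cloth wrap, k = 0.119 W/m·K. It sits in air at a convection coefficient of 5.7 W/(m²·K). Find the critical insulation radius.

r_cr ≈ 20.9 mm

For a cylinder r_cr = k/h = 0.119/5.7
r_cr = 20.9 mm; since the bare radius (11 mm) is below r_cr, adding a thin layer of insulation will *increase* heat loss.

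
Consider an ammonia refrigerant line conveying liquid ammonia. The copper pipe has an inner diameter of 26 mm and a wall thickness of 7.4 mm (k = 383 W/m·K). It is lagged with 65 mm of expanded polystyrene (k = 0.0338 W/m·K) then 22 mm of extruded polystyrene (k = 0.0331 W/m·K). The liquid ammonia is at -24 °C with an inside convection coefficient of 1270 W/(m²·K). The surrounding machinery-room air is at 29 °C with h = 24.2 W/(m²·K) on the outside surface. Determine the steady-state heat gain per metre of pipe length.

Cylindrical conduction, so R = ln(r₂/r₁)/(2πkL) per layer, in series:
R_inner film = 1/(h_i·2πr₁L) = 1/(1270×2π×0.013×1) = 0.00964 K/W
R_copper pipe wall = ln(20.4/13)/(2π×383×1) = 1.872×10^-4 K/W
R_expanded polystyrene = ln(85.4/20.4)/(2π×0.0338×1) = 6.742 K/W
R_extruded polystyrene = ln(107.4/85.4)/(2π×0.0331×1) = 1.102 K/W
R_outer film = 1/(h_o·2πr_oL) = 1/(24.2×2π×0.1074×1) = 0.06124 K/W
R_total = 7.915 K/W
Q = ΔT/R_total = 53/7.915

q′ ≈ 6.7 W/m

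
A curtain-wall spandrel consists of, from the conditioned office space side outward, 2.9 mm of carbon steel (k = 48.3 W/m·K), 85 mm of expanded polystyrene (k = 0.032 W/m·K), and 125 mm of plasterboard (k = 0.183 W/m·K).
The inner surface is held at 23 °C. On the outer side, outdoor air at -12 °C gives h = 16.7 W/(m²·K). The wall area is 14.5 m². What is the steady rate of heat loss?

Q ≈ 149 W

Treating each layer as a thermal resistance in series:
R_carbon steel = L/(kA) = 0.0029/(48.3×14.5) = 4.141×10^-6 K/W
R_expanded polystyrene = L/(kA) = 0.085/(0.032×14.5) = 0.1832 K/W
R_plasterboard = L/(kA) = 0.125/(0.183×14.5) = 0.04711 K/W
R_outer film = 1/(h_o·A) = 1/(16.7×14.5) = 0.00413 K/W
R_total = 0.2344 K/W
Q = ΔT / R_total = 35 / 0.2344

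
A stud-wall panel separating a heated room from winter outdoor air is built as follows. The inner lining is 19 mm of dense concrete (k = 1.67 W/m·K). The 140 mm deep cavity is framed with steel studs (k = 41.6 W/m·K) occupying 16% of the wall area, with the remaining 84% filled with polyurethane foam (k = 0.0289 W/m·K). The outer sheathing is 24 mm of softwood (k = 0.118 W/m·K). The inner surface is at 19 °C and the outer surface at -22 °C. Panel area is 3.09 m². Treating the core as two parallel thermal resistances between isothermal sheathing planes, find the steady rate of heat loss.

Sheathing layers in series; stud and cavity paths in parallel between them.
R_inner = 0.019/(1.67×3.09) = 0.003682 K/W
R_stud  = 0.14/(41.6×0.16×3.09) = 0.006807 K/W
R_cav   = 0.14/(0.0289×0.84×3.09) = 1.866 K/W
1/R_core = 1/R_stud + 1/R_cav → R_core = 0.006782 K/W
R_outer = 0.024/(0.118×3.09) = 0.06582 K/W
R_total = 0.07629 K/W
Q = ΔT/R_total = 41/0.07629

Q ≈ 537 W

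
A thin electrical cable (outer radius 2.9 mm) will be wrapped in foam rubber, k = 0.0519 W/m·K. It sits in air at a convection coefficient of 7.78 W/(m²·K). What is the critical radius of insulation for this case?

For a cylinder r_cr = k/h = 0.0519/7.78
r_cr = 6.67 mm; since the bare radius (2.9 mm) is below r_cr, adding a thin layer of insulation will *increase* heat loss.

r_cr ≈ 6.67 mm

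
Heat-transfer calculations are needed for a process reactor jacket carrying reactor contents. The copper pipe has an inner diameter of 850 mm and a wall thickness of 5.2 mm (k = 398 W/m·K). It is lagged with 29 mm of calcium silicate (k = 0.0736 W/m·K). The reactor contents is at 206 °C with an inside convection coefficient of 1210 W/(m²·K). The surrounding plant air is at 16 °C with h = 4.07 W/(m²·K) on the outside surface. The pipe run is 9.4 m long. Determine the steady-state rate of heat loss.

Radial resistances (cylindrical: R_cond = ln(r_o/r_i)/(2πkL), R_conv = 1/(h·2πrL)):
R_inner film = 1/(h_i·2πr₁L) = 1/(1210×2π×0.425×9.4) = 3.292×10^-5 K/W
R_copper pipe wall = ln(430.2/425)/(2π×398×9.4) = 5.173×10^-7 K/W
R_calcium silicate = ln(459.2/430.2)/(2π×0.0736×9.4) = 0.01501 K/W
R_outer film = 1/(h_o·2πr_oL) = 1/(4.07×2π×0.4592×9.4) = 0.009059 K/W
R_total = 0.0241 K/W
Q = ΔT/R_total = 190/0.0241

Q ≈ 7880 W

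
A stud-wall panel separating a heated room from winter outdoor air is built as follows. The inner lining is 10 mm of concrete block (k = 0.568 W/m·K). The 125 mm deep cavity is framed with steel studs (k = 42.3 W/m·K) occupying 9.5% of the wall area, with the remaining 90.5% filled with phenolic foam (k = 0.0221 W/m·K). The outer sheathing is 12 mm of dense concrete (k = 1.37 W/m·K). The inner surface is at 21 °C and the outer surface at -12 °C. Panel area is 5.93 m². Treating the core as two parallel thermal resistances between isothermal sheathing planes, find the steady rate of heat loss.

Sheathing layers in series; stud and cavity paths in parallel between them.
R_inner = 0.01/(0.568×5.93) = 0.002969 K/W
R_stud  = 0.125/(42.3×0.095×5.93) = 0.005246 K/W
R_cav   = 0.125/(0.0221×0.905×5.93) = 1.054 K/W
1/R_core = 1/R_stud + 1/R_cav → R_core = 0.00522 K/W
R_outer = 0.012/(1.37×5.93) = 0.001477 K/W
R_total = 0.009666 K/W
Q = ΔT/R_total = 33/0.009666

Q ≈ 3410 W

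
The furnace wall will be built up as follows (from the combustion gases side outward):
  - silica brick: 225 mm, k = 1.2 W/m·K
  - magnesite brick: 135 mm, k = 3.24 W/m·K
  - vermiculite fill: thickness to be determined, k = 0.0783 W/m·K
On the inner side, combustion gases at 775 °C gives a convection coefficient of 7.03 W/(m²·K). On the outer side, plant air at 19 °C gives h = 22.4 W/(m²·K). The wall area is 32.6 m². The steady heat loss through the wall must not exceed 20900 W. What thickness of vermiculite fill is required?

L ≈ 59.8 mm

Model the wall as resistances in series:
R_inner film = 1/(h_i·A) = 1/(7.03×32.6) = 0.004363 K/W
R_silica brick = L/(kA) = 0.225/(1.2×32.6) = 0.005752 K/W
R_magnesite brick = L/(kA) = 0.135/(3.24×32.6) = 0.001278 K/W
R_outer film = 1/(h_o·A) = 1/(22.4×32.6) = 0.001369 K/W
Sum of the known resistances R_other = 0.01276 K/W
Required total resistance R_tot = ΔT/Q_allow = 756/20900 = 0.03617 K/W
R_vermiculite fill = R_tot − R_other = 0.02341 K/W
L = R·k·A = 0.02341×0.0783×32.6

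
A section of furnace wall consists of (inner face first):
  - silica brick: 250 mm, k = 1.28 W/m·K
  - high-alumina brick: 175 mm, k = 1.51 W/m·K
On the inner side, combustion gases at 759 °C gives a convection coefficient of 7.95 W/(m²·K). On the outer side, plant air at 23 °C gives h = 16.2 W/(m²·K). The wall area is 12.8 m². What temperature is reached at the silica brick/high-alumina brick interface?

T ≈ 285 °C

Treating each layer as a thermal resistance in series:
R_inner film = 1/(h_i·A) = 1/(7.95×12.8) = 0.009827 K/W
R_silica brick = L/(kA) = 0.25/(1.28×12.8) = 0.01526 K/W
R_high-alumina brick = L/(kA) = 0.175/(1.51×12.8) = 0.009054 K/W
R_outer film = 1/(h_o·A) = 1/(16.2×12.8) = 0.004823 K/W
R_total = 0.03896 K/W;  Q = ΔT/R_total = 736/0.03896 = 18890 W
T_interface = T_inner − Q·ΣR(inner→interface) = 759 − 18900×0.02509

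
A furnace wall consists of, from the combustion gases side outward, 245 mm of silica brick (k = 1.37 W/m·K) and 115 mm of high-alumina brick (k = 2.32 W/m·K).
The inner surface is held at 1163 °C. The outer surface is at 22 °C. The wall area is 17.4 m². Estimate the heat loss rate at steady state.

Using the resistance-network approach (series):
R_silica brick = L/(kA) = 0.245/(1.37×17.4) = 0.01028 K/W
R_high-alumina brick = L/(kA) = 0.115/(2.32×17.4) = 0.002849 K/W
R_total = 0.01313 K/W
Q = ΔT / R_total = 1141 / 0.01313

Q ≈ 86900 W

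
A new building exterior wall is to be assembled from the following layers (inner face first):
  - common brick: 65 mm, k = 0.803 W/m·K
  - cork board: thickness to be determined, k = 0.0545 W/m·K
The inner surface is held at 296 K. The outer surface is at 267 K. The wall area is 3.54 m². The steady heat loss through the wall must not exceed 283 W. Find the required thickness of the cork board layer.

L ≈ 15.4 mm

Using the resistance-network approach (series):
R_common brick = L/(kA) = 0.065/(0.803×3.54) = 0.02287 K/W
Sum of the known resistances R_other = 0.02287 K/W
Required total resistance R_tot = ΔT/Q_allow = 29/283 = 0.1025 K/W
R_cork board = R_tot − R_other = 0.07961 K/W
L = R·k·A = 0.07961×0.0545×3.54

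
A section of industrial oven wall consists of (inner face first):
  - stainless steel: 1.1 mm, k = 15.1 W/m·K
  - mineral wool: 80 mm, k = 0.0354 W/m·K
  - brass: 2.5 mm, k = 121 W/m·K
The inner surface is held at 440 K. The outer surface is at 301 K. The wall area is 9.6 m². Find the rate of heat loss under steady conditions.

Q ≈ 590 W

Series thermal resistances:
R_stainless steel = L/(kA) = 0.0011/(15.1×9.6) = 7.588×10^-6 K/W
R_mineral wool = L/(kA) = 0.08/(0.0354×9.6) = 0.2354 K/W
R_brass = L/(kA) = 0.0025/(121×9.6) = 2.152×10^-6 K/W
R_total = 0.2354 K/W
Q = ΔT / R_total = 139 / 0.2354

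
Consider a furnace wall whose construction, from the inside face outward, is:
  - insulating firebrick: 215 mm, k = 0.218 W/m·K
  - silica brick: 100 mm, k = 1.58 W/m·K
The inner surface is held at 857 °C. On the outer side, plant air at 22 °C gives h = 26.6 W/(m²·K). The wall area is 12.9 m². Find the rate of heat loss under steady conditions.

Q ≈ 9910 W

Series thermal resistances:
R_insulating firebrick = L/(kA) = 0.215/(0.218×12.9) = 0.07645 K/W
R_silica brick = L/(kA) = 0.1/(1.58×12.9) = 0.004906 K/W
R_outer film = 1/(h_o·A) = 1/(26.6×12.9) = 0.002914 K/W
R_total = 0.08427 K/W
Q = ΔT / R_total = 835 / 0.08427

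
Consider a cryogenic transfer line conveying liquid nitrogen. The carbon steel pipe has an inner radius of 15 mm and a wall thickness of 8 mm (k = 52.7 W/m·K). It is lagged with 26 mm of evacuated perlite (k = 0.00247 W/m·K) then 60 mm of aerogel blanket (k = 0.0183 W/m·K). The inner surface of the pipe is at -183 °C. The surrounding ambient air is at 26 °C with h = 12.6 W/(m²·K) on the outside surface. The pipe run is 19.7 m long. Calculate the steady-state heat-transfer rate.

For a radial system each layer contributes R = ln(r_out/r_in)/(2πkL); films add R = 1/(hA).
R_carbon steel pipe wall = ln(23/15)/(2π×52.7×19.7) = 6.553×10^-5 K/W
R_evacuated perlite = ln(49/23)/(2π×0.00247×19.7) = 2.474 K/W
R_aerogel blanket = ln(109/49)/(2π×0.0183×19.7) = 0.353 K/W
R_outer film = 1/(h_o·2πr_oL) = 1/(12.6×2π×0.109×19.7) = 0.005882 K/W
R_total = 2.833 K/W
Q = ΔT/R_total = 209/2.833

Q ≈ 73.8 W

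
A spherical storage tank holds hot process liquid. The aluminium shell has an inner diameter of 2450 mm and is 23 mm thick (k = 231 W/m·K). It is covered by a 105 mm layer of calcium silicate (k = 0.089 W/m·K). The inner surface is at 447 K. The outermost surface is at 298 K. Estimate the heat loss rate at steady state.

Spherical conduction: R = (1/r_in − 1/r_out)/(4πk) per layer; series-sum.
R_aluminium shell = (1/1.225 − 1/1.248)/(4π×231) = 5.183×10^-6 K/W
R_calcium silicate = (1/1.248 − 1/1.353)/(4π×0.089) = 0.0556 K/W
R_total = 0.05561 K/W
Q = ΔT/R_total = 149/0.05561

Q ≈ 2680 W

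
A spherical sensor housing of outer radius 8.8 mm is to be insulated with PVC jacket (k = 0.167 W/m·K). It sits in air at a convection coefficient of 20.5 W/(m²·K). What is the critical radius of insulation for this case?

For a sphere r_cr = 2k/h = 2×0.167/20.5
r_cr = 16.3 mm; since the bare radius (8.8 mm) is below r_cr, adding a thin layer of insulation will *increase* heat loss.

r_cr ≈ 16.3 mm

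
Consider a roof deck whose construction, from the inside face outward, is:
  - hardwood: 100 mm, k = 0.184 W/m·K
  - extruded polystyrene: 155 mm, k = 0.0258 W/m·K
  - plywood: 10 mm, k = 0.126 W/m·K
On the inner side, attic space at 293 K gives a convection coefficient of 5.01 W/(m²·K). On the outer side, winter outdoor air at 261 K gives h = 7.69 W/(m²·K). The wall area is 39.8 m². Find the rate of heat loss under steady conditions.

Q ≈ 183 W

Series thermal resistances:
R_inner film = 1/(h_i·A) = 1/(5.01×39.8) = 0.005015 K/W
R_hardwood = L/(kA) = 0.1/(0.184×39.8) = 0.01366 K/W
R_extruded polystyrene = L/(kA) = 0.155/(0.0258×39.8) = 0.1509 K/W
R_plywood = L/(kA) = 0.01/(0.126×39.8) = 0.001994 K/W
R_outer film = 1/(h_o·A) = 1/(7.69×39.8) = 0.003267 K/W
R_total = 0.1749 K/W
Q = ΔT / R_total = 32 / 0.1749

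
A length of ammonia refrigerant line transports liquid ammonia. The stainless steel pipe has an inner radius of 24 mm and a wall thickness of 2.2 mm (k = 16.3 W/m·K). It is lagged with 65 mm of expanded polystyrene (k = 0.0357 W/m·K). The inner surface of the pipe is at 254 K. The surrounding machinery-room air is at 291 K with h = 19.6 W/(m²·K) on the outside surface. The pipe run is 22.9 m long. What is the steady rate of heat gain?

For a radial system each layer contributes R = ln(r_out/r_in)/(2πkL); films add R = 1/(hA).
R_stainless steel pipe wall = ln(26.2/24)/(2π×16.3×22.9) = 3.74×10^-5 K/W
R_expanded polystyrene = ln(91.2/26.2)/(2π×0.0357×22.9) = 0.2428 K/W
R_outer film = 1/(h_o·2πr_oL) = 1/(19.6×2π×0.0912×22.9) = 0.003888 K/W
R_total = 0.2467 K/W
Q = ΔT/R_total = 37/0.2467

Q ≈ 150 W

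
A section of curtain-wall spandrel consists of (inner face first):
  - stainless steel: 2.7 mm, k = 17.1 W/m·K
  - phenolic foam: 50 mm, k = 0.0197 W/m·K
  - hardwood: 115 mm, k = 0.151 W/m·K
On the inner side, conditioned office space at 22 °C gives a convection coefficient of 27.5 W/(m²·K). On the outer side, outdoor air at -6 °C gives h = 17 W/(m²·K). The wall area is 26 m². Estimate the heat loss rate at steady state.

Q ≈ 214 W

Treating each layer as a thermal resistance in series:
R_inner film = 1/(h_i·A) = 1/(27.5×26) = 0.001399 K/W
R_stainless steel = L/(kA) = 0.0027/(17.1×26) = 6.073×10^-6 K/W
R_phenolic foam = L/(kA) = 0.05/(0.0197×26) = 0.09762 K/W
R_hardwood = L/(kA) = 0.115/(0.151×26) = 0.02929 K/W
R_outer film = 1/(h_o·A) = 1/(17×26) = 0.002262 K/W
R_total = 0.1306 K/W
Q = ΔT / R_total = 28 / 0.1306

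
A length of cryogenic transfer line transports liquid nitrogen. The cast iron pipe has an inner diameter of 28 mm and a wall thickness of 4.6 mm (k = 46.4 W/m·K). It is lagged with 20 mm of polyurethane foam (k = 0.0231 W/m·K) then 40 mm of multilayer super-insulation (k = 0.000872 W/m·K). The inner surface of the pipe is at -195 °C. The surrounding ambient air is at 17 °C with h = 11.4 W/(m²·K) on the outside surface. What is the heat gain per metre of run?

q′ ≈ 1.57 W/m

Per-layer cylindrical resistances, series-summed:
R_cast iron pipe wall = ln(18.6/14)/(2π×46.4×1) = 9.745×10^-4 K/W
R_polyurethane foam = ln(38.6/18.6)/(2π×0.0231×1) = 5.03 K/W
R_multilayer super-insulation = ln(78.6/38.6)/(2π×0.000872×1) = 129.8 K/W
R_outer film = 1/(h_o·2πr_oL) = 1/(11.4×2π×0.0786×1) = 0.1776 K/W
R_total = 135 K/W
Q = ΔT/R_total = 212/135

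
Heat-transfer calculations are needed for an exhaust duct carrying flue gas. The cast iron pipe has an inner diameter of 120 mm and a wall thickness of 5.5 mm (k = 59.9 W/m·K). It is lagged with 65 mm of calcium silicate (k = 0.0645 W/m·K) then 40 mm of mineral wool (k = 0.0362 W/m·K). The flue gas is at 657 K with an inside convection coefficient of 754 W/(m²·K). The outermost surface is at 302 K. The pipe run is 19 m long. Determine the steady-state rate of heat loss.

Q ≈ 2340 W

Cylindrical conduction, so R = ln(r₂/r₁)/(2πkL) per layer, in series:
R_inner film = 1/(h_i·2πr₁L) = 1/(754×2π×0.06×19) = 1.852×10^-4 K/W
R_cast iron pipe wall = ln(65.5/60)/(2π×59.9×19) = 1.226×10^-5 K/W
R_calcium silicate = ln(130.5/65.5)/(2π×0.0645×19) = 0.08952 K/W
R_mineral wool = ln(170.5/130.5)/(2π×0.0362×19) = 0.06187 K/W
R_total = 0.1516 K/W
Q = ΔT/R_total = 355/0.1516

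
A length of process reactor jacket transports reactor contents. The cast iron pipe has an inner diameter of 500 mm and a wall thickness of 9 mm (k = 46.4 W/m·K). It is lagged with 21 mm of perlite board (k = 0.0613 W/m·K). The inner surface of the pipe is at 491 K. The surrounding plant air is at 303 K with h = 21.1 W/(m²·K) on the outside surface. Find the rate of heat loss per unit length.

Per-layer cylindrical resistances, series-summed:
R_cast iron pipe wall = ln(259/250)/(2π×46.4×1) = 1.213×10^-4 K/W
R_perlite board = ln(280/259)/(2π×0.0613×1) = 0.2024 K/W
R_outer film = 1/(h_o·2πr_oL) = 1/(21.1×2π×0.28×1) = 0.02694 K/W
R_total = 0.2295 K/W
Q = ΔT/R_total = 188/0.2295

q′ ≈ 819 W/m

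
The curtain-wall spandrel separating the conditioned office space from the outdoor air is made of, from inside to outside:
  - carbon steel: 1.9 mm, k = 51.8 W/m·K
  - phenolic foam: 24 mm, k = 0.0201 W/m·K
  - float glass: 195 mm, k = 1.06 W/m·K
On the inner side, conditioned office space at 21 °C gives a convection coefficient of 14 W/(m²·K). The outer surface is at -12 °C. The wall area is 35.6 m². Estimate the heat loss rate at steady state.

Thermal resistances in series:
R_inner film = 1/(h_i·A) = 1/(14×35.6) = 0.002006 K/W
R_carbon steel = L/(kA) = 0.0019/(51.8×35.6) = 1.03×10^-6 K/W
R_phenolic foam = L/(kA) = 0.024/(0.0201×35.6) = 0.03354 K/W
R_float glass = L/(kA) = 0.195/(1.06×35.6) = 0.005167 K/W
R_total = 0.04072 K/W
Q = ΔT / R_total = 33 / 0.04072

Q ≈ 811 W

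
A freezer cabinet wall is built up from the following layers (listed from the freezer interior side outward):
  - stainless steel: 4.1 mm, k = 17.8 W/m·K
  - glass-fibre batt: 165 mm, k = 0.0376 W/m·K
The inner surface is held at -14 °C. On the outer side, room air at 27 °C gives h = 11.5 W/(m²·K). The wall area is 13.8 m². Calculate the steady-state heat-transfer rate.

Series thermal resistances:
R_stainless steel = L/(kA) = 0.0041/(17.8×13.8) = 1.669×10^-5 K/W
R_glass-fibre batt = L/(kA) = 0.165/(0.0376×13.8) = 0.318 K/W
R_outer film = 1/(h_o·A) = 1/(11.5×13.8) = 0.006301 K/W
R_total = 0.3243 K/W
Q = ΔT / R_total = 41 / 0.3243

Q ≈ 126 W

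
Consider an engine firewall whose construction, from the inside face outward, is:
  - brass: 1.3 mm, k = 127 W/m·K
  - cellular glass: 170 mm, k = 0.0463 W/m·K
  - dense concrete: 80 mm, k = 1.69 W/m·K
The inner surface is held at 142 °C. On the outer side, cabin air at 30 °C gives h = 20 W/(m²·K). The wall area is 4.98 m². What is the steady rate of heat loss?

Q ≈ 148 W

Using the resistance-network approach (series):
R_brass = L/(kA) = 0.0013/(127×4.98) = 2.055×10^-6 K/W
R_cellular glass = L/(kA) = 0.17/(0.0463×4.98) = 0.7373 K/W
R_dense concrete = L/(kA) = 0.08/(1.69×4.98) = 0.009505 K/W
R_outer film = 1/(h_o·A) = 1/(20×4.98) = 0.01004 K/W
R_total = 0.7568 K/W
Q = ΔT / R_total = 112 / 0.7568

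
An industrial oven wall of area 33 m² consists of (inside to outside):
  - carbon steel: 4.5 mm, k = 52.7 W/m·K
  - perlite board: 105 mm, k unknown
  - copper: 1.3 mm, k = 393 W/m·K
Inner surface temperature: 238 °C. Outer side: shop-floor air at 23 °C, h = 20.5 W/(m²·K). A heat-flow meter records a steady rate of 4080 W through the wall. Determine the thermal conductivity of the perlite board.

Treating each layer as a thermal resistance in series:
R_carbon steel = L/(kA) = 0.0045/(52.7×33) = 2.588×10^-6 K/W
R_copper = L/(kA) = 0.0013/(393×33) = 1.002×10^-7 K/W
R_outer film = 1/(h_o·A) = 1/(20.5×33) = 0.001478 K/W
Sum of known resistances R_other = 0.001481 K/W
Total R = ΔT/Q = 215/4080 = 0.0527 K/W
R_perlite board = R_total − R_other = 0.05122 K/W
k = L/(R·A) = 0.105/(0.05122×33)

k ≈ 0.0621 W/(m·K)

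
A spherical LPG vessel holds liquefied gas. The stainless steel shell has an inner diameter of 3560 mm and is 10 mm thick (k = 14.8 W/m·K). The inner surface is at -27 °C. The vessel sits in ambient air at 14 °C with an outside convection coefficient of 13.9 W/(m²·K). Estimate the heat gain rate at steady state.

For a spherical shell R = (1/r₁ − 1/r₂)/(4πk); film R = 1/(h·4πr²). In series:
R_stainless steel shell = (1/1.78 − 1/1.79)/(4π×14.8) = 1.688×10^-5 K/W
R_outer film = 1/(h·4πr_o²) = 1/(13.9×4π×1.79²) = 0.001787 K/W
R_total = 0.001804 K/W
Q = ΔT/R_total = 41/0.001804

Q ≈ 22700 W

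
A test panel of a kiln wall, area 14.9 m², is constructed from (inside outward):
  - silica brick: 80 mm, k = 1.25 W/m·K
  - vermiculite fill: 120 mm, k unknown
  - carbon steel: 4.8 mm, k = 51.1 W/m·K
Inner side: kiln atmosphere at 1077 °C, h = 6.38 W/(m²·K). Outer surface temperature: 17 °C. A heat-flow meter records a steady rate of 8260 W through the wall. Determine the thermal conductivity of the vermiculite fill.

Using the resistance-network approach (series):
R_inner film = 1/(h_i·A) = 1/(6.38×14.9) = 0.01052 K/W
R_silica brick = L/(kA) = 0.08/(1.25×14.9) = 0.004295 K/W
R_carbon steel = L/(kA) = 0.0048/(51.1×14.9) = 6.304×10^-6 K/W
Sum of known resistances R_other = 0.01482 K/W
Total R = ΔT/Q = 1060/8260 = 0.1283 K/W
R_vermiculite fill = R_total − R_other = 0.1135 K/W
k = L/(R·A) = 0.12/(0.1135×14.9)

k ≈ 0.071 W/(m·K)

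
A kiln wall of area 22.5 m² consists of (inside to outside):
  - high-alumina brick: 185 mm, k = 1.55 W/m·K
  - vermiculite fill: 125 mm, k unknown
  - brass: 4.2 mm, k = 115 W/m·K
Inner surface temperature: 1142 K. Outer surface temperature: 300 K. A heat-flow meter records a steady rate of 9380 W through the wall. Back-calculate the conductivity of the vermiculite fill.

k ≈ 0.0658 W/(m·K)

Using the resistance-network approach (series):
R_high-alumina brick = L/(kA) = 0.185/(1.55×22.5) = 0.005305 K/W
R_brass = L/(kA) = 0.0042/(115×22.5) = 1.623×10^-6 K/W
Sum of known resistances R_other = 0.005306 K/W
Total R = ΔT/Q = 842/9380 = 0.08977 K/W
R_vermiculite fill = R_total − R_other = 0.08446 K/W
k = L/(R·A) = 0.125/(0.08446×22.5)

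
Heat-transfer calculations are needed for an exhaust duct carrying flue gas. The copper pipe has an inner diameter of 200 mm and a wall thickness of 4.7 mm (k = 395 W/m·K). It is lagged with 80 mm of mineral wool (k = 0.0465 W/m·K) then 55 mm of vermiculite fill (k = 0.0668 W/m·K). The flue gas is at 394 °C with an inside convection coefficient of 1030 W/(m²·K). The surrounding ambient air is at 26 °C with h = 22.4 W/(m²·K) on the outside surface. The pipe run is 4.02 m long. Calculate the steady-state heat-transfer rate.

Cylindrical conduction, so R = ln(r₂/r₁)/(2πkL) per layer, in series:
R_inner film = 1/(h_i·2πr₁L) = 1/(1030×2π×0.1×4.02) = 3.844×10^-4 K/W
R_copper pipe wall = ln(104.7/100)/(2π×395×4.02) = 4.603×10^-6 K/W
R_mineral wool = ln(184.7/104.7)/(2π×0.0465×4.02) = 0.4833 K/W
R_vermiculite fill = ln(239.7/184.7)/(2π×0.0668×4.02) = 0.1545 K/W
R_outer film = 1/(h_o·2πr_oL) = 1/(22.4×2π×0.2397×4.02) = 0.007374 K/W
R_total = 0.6455 K/W
Q = ΔT/R_total = 368/0.6455

Q ≈ 570 W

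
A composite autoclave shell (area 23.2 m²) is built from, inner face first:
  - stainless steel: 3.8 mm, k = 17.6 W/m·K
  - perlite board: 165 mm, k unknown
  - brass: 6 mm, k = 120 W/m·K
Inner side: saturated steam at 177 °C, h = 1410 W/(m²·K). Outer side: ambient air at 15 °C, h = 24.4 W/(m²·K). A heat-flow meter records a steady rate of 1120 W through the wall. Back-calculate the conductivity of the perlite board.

k ≈ 0.0498 W/(m·K)

Treating each layer as a thermal resistance in series:
R_inner film = 1/(h_i·A) = 1/(1410×23.2) = 3.057×10^-5 K/W
R_stainless steel = L/(kA) = 0.0038/(17.6×23.2) = 9.306×10^-6 K/W
R_brass = L/(kA) = 0.006/(120×23.2) = 2.155×10^-6 K/W
R_outer film = 1/(h_o·A) = 1/(24.4×23.2) = 0.001767 K/W
Sum of known resistances R_other = 0.001809 K/W
Total R = ΔT/Q = 162/1120 = 0.1446 K/W
R_perlite board = R_total − R_other = 0.1428 K/W
k = L/(R·A) = 0.165/(0.1428×23.2)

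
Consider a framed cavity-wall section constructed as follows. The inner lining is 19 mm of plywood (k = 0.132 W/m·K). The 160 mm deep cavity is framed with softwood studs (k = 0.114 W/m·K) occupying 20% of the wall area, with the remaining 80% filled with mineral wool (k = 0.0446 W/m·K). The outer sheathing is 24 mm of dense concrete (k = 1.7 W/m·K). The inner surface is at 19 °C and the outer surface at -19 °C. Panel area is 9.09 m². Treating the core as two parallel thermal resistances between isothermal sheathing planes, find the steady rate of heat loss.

Q ≈ 119 W

Sheathing layers in series; stud and cavity paths in parallel between them.
R_inner = 0.019/(0.132×9.09) = 0.01583 K/W
R_stud  = 0.16/(0.114×0.2×9.09) = 0.772 K/W
R_cav   = 0.16/(0.0446×0.8×9.09) = 0.4933 K/W
1/R_core = 1/R_stud + 1/R_cav → R_core = 0.301 K/W
R_outer = 0.024/(1.7×9.09) = 0.001553 K/W
R_total = 0.3184 K/W
Q = ΔT/R_total = 38/0.3184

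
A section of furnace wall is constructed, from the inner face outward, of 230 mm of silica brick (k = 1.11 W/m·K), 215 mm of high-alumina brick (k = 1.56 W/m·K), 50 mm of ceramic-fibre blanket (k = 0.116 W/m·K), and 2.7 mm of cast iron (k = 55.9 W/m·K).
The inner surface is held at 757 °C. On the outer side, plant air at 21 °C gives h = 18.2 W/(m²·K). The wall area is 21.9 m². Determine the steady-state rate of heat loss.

Q ≈ 19400 W

Series thermal resistances:
R_silica brick = L/(kA) = 0.23/(1.11×21.9) = 0.009462 K/W
R_high-alumina brick = L/(kA) = 0.215/(1.56×21.9) = 0.006293 K/W
R_ceramic-fibre blanket = L/(kA) = 0.05/(0.116×21.9) = 0.01968 K/W
R_cast iron = L/(kA) = 0.0027/(55.9×21.9) = 2.206×10^-6 K/W
R_outer film = 1/(h_o·A) = 1/(18.2×21.9) = 0.002509 K/W
R_total = 0.03795 K/W
Q = ΔT / R_total = 736 / 0.03795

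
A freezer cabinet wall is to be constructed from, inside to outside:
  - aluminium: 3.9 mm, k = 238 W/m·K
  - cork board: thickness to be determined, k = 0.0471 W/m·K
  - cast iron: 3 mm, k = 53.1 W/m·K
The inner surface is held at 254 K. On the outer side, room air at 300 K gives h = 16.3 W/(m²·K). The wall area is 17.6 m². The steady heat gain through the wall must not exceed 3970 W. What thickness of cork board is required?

Series thermal resistances:
R_aluminium = L/(kA) = 0.0039/(238×17.6) = 9.311×10^-7 K/W
R_cast iron = L/(kA) = 0.003/(53.1×17.6) = 3.21×10^-6 K/W
R_outer film = 1/(h_o·A) = 1/(16.3×17.6) = 0.003486 K/W
Sum of the known resistances R_other = 0.00349 K/W
Required total resistance R_tot = ΔT/Q_allow = 46/3970 = 0.01159 K/W
R_cork board = R_tot − R_other = 0.008097 K/W
L = R·k·A = 0.008097×0.0471×17.6

L ≈ 6.71 mm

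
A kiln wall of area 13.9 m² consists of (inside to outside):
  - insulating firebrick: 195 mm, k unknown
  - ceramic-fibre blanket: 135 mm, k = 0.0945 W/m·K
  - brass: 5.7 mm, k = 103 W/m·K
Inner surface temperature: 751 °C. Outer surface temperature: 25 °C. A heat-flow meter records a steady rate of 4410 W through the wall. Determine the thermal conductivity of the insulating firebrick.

Treating each layer as a thermal resistance in series:
R_ceramic-fibre blanket = L/(kA) = 0.135/(0.0945×13.9) = 0.1028 K/W
R_brass = L/(kA) = 0.0057/(103×13.9) = 3.981×10^-6 K/W
Sum of known resistances R_other = 0.1028 K/W
Total R = ΔT/Q = 726/4410 = 0.1646 K/W
R_insulating firebrick = R_total − R_other = 0.06185 K/W
k = L/(R·A) = 0.195/(0.06185×13.9)

k ≈ 0.227 W/(m·K)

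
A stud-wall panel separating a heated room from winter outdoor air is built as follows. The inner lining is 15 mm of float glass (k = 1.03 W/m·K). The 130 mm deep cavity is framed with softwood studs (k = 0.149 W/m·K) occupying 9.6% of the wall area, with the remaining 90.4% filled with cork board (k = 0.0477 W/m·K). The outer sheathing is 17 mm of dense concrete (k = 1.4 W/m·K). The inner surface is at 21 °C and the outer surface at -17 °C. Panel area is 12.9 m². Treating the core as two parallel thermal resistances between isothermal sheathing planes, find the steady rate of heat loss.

Sheathing layers in series; stud and cavity paths in parallel between them.
R_inner = 0.015/(1.03×12.9) = 0.001129 K/W
R_stud  = 0.13/(0.149×0.096×12.9) = 0.7045 K/W
R_cav   = 0.13/(0.0477×0.904×12.9) = 0.2337 K/W
1/R_core = 1/R_stud + 1/R_cav → R_core = 0.1755 K/W
R_outer = 0.017/(1.4×12.9) = 9.413×10^-4 K/W
R_total = 0.1776 K/W
Q = ΔT/R_total = 38/0.1776

Q ≈ 214 W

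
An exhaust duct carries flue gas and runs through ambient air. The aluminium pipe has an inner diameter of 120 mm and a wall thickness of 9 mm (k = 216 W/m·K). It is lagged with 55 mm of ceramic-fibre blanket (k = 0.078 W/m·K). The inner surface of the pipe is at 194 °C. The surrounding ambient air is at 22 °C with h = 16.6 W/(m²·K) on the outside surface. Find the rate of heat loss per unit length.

q′ ≈ 135 W/m

Treating each annulus and film as a series resistance:
R_aluminium pipe wall = ln(69/60)/(2π×216×1) = 1.03×10^-4 K/W
R_ceramic-fibre blanket = ln(124/69)/(2π×0.078×1) = 1.196 K/W
R_outer film = 1/(h_o·2πr_oL) = 1/(16.6×2π×0.124×1) = 0.07732 K/W
R_total = 1.273 K/W
Q = ΔT/R_total = 172/1.273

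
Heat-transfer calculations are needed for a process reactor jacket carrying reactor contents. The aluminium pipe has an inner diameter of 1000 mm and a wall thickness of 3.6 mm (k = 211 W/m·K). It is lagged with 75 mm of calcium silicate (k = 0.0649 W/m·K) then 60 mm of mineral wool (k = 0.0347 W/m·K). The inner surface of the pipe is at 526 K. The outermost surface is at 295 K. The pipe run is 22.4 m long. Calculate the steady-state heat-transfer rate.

Q ≈ 6530 W

For a radial system each layer contributes R = ln(r_out/r_in)/(2πkL); films add R = 1/(hA).
R_aluminium pipe wall = ln(503.6/500)/(2π×211×22.4) = 2.416×10^-7 K/W
R_calcium silicate = ln(578.6/503.6)/(2π×0.0649×22.4) = 0.0152 K/W
R_mineral wool = ln(638.6/578.6)/(2π×0.0347×22.4) = 0.0202 K/W
R_total = 0.0354 K/W
Q = ΔT/R_total = 231/0.0354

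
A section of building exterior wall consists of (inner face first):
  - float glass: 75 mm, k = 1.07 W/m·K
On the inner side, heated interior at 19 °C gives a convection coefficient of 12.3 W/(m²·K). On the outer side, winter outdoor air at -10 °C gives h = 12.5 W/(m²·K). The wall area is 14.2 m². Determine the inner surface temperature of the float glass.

Using the resistance-network approach (series):
R_inner film = 1/(h_i·A) = 1/(12.3×14.2) = 0.005725 K/W
R_float glass = L/(kA) = 0.075/(1.07×14.2) = 0.004936 K/W
R_outer film = 1/(h_o·A) = 1/(12.5×14.2) = 0.005634 K/W
R_total = 0.0163 K/W;  Q = ΔT/R_total = 29/0.0163 = 1780 W
T_interface = T_inner − Q·ΣR(inner→interface) = 19 − 1780×0.005725

T ≈ 8.81 °C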